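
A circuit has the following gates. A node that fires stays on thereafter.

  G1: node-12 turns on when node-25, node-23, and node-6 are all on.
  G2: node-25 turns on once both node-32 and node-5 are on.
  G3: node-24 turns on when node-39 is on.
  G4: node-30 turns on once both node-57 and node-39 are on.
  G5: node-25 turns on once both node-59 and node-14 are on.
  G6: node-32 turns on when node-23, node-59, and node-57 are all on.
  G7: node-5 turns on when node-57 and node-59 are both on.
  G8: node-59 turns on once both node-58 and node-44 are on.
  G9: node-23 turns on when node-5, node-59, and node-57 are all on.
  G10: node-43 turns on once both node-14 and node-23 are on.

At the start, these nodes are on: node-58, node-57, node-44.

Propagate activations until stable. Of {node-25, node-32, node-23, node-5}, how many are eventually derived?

4

G8: node-58 and node-44 on → node-59 on.
node-57 and node-59 are on, so node-5 turns on (G7).
G9: node-5, node-59, and node-57 on → node-23 on.
node-23, node-59, and node-57 are on, so node-32 turns on (G6).
G2: node-32 and node-5 on → node-25 on.
node-25: reached.
node-32: reached.
node-23: reached.
node-5: reached.
All 4 are reached.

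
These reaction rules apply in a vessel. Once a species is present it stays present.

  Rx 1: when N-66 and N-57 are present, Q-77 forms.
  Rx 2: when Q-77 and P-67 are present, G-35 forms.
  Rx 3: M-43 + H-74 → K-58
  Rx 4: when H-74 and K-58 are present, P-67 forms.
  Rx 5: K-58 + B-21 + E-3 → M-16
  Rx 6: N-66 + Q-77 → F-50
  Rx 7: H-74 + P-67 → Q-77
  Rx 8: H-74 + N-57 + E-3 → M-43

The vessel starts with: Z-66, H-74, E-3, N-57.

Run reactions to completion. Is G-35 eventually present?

Yes

H-74, N-57, and E-3 present → M-43 forms (Rx 8).
M-43 and H-74 present → K-58 forms (Rx 3).
H-74 and K-58 present → P-67 forms (Rx 4).
H-74 and P-67 present → Q-77 forms (Rx 7).
Q-77 and P-67 present → G-35 forms (Rx 2).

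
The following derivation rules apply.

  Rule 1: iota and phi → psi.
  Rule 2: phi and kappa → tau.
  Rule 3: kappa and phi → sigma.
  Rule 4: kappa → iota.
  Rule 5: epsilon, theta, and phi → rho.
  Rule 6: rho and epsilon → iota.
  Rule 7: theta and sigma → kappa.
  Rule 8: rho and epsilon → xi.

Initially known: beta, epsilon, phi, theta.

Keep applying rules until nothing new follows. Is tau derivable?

tau would need phi and kappa (Rule 2), but kappa is never established.

No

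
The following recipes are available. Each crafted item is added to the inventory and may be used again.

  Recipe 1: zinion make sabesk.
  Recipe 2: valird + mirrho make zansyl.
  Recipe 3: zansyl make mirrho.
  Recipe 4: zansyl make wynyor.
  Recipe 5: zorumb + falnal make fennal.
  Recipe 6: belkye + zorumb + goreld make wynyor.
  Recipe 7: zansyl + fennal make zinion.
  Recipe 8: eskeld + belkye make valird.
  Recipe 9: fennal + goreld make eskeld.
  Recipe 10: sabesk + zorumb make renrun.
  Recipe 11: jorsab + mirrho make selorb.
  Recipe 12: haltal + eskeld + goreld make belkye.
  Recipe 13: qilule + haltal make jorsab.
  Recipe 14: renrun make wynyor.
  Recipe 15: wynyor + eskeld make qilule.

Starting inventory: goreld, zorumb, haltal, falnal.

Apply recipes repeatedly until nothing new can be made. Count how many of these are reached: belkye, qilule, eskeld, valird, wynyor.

5

zorumb + falnal → fennal (Recipe 5).
fennal + goreld → eskeld (Recipe 9).
haltal + eskeld + goreld → belkye (Recipe 12).
eskeld + belkye → valird (Recipe 8).
belkye + zorumb + goreld → wynyor (Recipe 6).
wynyor + eskeld → qilule (Recipe 15).
belkye: reached.
qilule: reached.
eskeld: reached.
valird: reached.
wynyor: reached.
All 5 are reached.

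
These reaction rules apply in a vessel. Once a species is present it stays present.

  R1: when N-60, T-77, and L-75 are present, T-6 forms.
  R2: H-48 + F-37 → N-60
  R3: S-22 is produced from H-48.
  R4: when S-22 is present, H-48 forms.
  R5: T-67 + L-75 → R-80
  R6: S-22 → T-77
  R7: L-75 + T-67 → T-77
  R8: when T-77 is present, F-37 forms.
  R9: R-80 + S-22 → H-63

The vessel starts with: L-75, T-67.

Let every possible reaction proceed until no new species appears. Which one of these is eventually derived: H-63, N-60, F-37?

L-75 and T-67 present → T-77 forms (R7).
T-77 present → F-37 forms (R8).
H-63 would need R-80 and S-22 (R9), but S-22 never forms. N-60 would need H-48 and F-37 (R2), but H-48 never forms.

F-37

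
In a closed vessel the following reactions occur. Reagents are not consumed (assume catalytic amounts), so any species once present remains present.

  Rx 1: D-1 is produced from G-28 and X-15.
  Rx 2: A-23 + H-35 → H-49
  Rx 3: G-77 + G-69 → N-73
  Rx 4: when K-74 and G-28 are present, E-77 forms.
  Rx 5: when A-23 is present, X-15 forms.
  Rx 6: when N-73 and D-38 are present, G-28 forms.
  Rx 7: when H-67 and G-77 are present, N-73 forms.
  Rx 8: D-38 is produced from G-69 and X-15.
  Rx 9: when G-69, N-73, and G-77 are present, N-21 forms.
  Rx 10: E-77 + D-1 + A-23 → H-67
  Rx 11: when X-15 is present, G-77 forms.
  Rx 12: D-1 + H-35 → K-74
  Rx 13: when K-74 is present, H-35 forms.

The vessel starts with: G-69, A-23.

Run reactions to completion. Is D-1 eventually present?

A-23 present → X-15 forms (Rx 5).
X-15 present → G-77 forms (Rx 11).
G-69 and X-15 present → D-38 forms (Rx 8).
G-77 and G-69 present → N-73 forms (Rx 3).
N-73 and D-38 present → G-28 forms (Rx 6).
G-28 and X-15 present → D-1 forms (Rx 1).

Yes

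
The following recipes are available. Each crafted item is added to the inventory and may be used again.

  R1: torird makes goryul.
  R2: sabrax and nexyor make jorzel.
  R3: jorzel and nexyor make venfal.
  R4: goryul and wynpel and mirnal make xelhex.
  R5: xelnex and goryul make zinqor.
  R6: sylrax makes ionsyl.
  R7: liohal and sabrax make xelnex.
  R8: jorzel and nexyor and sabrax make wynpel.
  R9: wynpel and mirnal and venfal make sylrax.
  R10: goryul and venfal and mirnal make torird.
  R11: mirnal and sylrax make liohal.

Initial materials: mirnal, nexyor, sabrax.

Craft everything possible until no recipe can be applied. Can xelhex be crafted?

No

xelhex would need goryul, wynpel, and mirnal (R4), but goryul is never obtained.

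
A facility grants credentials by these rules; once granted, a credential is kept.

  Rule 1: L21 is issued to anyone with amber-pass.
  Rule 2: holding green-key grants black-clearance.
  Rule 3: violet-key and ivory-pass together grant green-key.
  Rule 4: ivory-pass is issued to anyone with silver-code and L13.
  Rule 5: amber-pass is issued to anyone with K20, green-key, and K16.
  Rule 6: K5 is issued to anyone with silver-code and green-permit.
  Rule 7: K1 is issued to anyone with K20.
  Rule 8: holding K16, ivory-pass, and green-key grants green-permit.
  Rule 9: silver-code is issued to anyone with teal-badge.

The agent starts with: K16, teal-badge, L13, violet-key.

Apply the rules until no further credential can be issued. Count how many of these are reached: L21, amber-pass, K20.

0

L21 would need amber-pass (Rule 1), but amber-pass is never granted.
amber-pass would need K20, green-key, and K16 (Rule 5), but K20 is never granted.
No rule produces K20, and it is not given.
None of the 3 are reached.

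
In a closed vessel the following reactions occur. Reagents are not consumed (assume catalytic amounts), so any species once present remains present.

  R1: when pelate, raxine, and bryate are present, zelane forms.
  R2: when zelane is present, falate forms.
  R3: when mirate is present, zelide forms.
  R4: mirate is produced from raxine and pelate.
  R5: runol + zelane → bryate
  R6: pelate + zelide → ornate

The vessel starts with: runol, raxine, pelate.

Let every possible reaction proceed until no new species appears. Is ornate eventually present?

raxine and pelate present → mirate forms (R4).
mirate present → zelide forms (R3).
pelate and zelide present → ornate forms (R6).

Yes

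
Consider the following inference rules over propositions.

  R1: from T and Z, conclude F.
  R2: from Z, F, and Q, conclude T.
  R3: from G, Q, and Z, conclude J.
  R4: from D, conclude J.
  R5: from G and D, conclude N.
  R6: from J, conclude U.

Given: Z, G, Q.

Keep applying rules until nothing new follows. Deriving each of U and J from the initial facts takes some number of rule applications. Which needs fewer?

J

J: From G, Q, and Z, R3 gives J. [1 rule application]
U: G, Q, and Z hold, so J follows (R3). From J, R6 gives U. [2 rule applications]
J needs fewer.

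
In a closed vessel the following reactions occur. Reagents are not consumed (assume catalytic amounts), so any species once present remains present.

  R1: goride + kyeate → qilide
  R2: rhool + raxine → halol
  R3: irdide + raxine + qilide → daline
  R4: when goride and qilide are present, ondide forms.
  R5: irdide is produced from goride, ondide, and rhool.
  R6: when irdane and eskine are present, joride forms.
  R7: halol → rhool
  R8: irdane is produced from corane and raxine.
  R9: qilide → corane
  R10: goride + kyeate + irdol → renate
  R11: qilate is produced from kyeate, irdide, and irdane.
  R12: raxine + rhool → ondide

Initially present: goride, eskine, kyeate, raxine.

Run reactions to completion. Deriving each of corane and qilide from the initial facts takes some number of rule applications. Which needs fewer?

qilide: goride and kyeate present → qilide forms (R1). [1 rule application]
corane: goride and kyeate present → qilide forms (R1). qilide present → corane forms (R9). [2 rule applications]
qilide needs fewer.

qilide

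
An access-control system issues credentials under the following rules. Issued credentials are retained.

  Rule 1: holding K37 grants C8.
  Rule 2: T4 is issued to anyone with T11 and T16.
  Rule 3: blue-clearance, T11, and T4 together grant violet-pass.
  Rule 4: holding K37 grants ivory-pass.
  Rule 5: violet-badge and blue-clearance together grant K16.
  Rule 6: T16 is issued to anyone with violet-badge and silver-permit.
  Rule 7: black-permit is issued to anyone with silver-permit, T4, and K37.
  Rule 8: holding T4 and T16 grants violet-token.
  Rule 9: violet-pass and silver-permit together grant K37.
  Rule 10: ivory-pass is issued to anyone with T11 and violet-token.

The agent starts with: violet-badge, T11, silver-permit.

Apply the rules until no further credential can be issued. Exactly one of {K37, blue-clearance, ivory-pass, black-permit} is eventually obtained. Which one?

ivory-pass

Holding violet-badge and silver-permit grants T16 (Rule 6).
Holding T11 and T16 grants T4 (Rule 2).
Holding T4 and T16 grants violet-token (Rule 8).
Holding T11 and violet-token grants ivory-pass (Rule 10).
black-permit would need silver-permit, T4, and K37 (Rule 7), but K37 is never granted. No rule produces blue-clearance, and it is not given. K37 would need violet-pass and silver-permit (Rule 9), but violet-pass is never granted.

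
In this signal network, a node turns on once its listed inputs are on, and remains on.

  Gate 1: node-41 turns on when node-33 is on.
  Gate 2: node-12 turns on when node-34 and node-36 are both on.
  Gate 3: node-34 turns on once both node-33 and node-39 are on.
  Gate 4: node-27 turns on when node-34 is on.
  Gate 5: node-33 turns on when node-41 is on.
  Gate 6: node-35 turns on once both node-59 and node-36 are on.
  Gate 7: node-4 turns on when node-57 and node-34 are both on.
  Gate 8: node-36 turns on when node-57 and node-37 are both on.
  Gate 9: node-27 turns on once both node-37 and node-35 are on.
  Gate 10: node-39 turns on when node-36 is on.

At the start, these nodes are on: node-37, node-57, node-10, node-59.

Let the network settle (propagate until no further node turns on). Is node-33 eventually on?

node-33 would need node-41 (Gate 5), but node-41 never turns on.

No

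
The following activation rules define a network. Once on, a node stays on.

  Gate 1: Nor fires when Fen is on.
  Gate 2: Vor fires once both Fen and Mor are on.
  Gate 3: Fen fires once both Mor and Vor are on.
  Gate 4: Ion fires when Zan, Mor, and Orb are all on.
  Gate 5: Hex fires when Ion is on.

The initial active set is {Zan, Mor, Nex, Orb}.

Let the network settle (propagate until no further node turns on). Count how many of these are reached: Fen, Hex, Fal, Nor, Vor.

Gate 4: Zan, Mor, and Orb on → Ion on.
Gate 5: Ion on → Hex on.
Fen would need Mor and Vor (Gate 3), but Vor never turns on.
Hex: reached.
No rule produces Fal, and it is not given.
Nor would need Fen (Gate 1), but Fen never turns on.
Vor would need Fen and Mor (Gate 2), but Fen never turns on.
Reached: Hex — 1 of the 5.

1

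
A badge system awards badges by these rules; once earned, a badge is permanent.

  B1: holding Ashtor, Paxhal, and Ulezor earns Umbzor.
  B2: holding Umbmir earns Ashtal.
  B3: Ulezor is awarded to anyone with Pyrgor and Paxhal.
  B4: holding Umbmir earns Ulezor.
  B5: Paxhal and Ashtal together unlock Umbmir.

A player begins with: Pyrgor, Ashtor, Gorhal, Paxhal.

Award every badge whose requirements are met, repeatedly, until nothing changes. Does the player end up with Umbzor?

With Pyrgor and Paxhal, Ulezor is earned (B3).
With Ashtor, Paxhal, and Ulezor, Umbzor is earned (B1).

Yes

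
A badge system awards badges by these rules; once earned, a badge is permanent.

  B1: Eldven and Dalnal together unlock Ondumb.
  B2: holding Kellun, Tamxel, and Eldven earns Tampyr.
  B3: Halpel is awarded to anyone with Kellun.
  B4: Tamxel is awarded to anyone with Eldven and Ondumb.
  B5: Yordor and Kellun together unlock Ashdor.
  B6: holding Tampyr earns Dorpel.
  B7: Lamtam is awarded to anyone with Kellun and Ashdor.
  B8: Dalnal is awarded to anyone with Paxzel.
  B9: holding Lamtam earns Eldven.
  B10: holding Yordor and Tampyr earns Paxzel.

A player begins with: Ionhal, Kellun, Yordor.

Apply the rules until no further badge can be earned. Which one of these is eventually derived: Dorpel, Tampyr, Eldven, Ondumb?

Eldven

With Yordor and Kellun, Ashdor is earned (B5).
With Kellun and Ashdor, Lamtam is earned (B7).
With Lamtam, Eldven is earned (B9).
Tampyr would need Kellun, Tamxel, and Eldven (B2), but Tamxel is never earned. Ondumb would need Eldven and Dalnal (B1), but Dalnal is never earned. Dorpel would need Tampyr (B6), but Tampyr is never earned.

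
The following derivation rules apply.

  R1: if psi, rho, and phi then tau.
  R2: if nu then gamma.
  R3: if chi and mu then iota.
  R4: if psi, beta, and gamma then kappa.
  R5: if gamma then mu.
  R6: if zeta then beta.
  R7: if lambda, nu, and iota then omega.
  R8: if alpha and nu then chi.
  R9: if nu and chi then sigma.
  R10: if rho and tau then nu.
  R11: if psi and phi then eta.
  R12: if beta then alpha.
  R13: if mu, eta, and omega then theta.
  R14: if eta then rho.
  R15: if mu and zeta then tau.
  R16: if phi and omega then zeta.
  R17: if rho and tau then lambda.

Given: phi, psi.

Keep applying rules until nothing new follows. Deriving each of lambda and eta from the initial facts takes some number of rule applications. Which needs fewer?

eta: psi and phi hold, so eta follows (R11). [1 rule application]
lambda: psi and phi hold, so eta follows (R11). From eta, R14 gives rho. From psi, rho, and phi, R1 gives tau. From rho and tau, R17 gives lambda. [4 rule applications]
eta needs fewer.

eta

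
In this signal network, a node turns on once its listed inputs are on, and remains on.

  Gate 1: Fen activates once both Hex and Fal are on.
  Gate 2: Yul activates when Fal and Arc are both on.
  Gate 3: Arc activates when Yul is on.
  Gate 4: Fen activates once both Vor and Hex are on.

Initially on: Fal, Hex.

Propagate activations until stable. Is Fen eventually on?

Yes

Gate 1: Hex and Fal on → Fen on.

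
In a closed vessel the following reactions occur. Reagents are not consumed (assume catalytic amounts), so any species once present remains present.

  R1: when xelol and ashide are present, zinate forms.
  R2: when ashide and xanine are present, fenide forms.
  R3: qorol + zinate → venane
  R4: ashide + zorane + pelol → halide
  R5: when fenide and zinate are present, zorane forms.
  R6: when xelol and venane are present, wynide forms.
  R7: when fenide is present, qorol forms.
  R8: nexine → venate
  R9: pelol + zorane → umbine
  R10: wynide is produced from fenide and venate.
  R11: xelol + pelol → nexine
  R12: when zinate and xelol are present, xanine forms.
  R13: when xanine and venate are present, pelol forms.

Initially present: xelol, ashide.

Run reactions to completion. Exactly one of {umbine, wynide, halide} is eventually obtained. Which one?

xelol and ashide present → zinate forms (R1).
zinate and xelol present → xanine forms (R12).
ashide and xanine present → fenide forms (R2).
fenide present → qorol forms (R7).
qorol and zinate present → venane forms (R3).
xelol and venane present → wynide forms (R6).
halide would need ashide, zorane, and pelol (R4), but pelol never forms. umbine would need pelol and zorane (R9), but pelol never forms.

wynide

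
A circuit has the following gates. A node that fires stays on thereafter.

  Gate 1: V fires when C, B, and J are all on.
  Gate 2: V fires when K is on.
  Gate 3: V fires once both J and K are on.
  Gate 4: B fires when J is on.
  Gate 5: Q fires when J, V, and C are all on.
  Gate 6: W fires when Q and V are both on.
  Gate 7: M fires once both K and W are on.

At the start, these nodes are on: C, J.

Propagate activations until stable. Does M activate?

M would need K and W (Gate 7), but K never turns on.

No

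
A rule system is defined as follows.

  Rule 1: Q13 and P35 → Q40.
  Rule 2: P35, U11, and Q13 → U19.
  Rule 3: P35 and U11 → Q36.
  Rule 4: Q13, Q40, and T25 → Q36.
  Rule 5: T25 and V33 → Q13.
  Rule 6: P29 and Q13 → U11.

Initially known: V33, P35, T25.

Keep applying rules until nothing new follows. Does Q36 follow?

Yes

From T25 and V33, Rule 5 gives Q13.
Q13 and P35 hold, so Q40 follows (Rule 1).
From Q13, Q40, and T25, Rule 4 gives Q36.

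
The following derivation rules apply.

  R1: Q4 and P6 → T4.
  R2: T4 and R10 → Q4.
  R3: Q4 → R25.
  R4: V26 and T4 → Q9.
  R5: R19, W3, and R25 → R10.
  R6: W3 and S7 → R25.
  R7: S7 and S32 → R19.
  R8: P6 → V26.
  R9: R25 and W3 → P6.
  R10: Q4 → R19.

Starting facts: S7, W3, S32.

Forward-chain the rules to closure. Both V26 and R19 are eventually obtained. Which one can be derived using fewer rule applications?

R19

R19: S7 and S32 hold, so R19 follows (R7). [1 rule application]
V26: From W3 and S7, R6 gives R25. R25 and W3 hold, so P6 follows (R9). P6 holds, so V26 follows (R8). [3 rule applications]
R19 needs fewer.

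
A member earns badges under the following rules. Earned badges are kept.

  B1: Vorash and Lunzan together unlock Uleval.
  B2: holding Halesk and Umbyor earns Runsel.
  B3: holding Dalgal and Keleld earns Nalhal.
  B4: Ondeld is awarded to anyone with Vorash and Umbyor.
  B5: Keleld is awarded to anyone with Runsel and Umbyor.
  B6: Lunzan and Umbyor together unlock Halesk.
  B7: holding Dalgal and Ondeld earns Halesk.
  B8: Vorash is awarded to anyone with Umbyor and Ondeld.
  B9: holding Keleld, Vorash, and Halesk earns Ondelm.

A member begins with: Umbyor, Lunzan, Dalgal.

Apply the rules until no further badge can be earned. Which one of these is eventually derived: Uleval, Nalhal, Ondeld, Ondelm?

With Lunzan and Umbyor, Halesk is earned (B6).
With Halesk and Umbyor, Runsel is earned (B2).
With Runsel and Umbyor, Keleld is earned (B5).
With Dalgal and Keleld, Nalhal is earned (B3).
Ondelm would need Keleld, Vorash, and Halesk (B9), but Vorash is never earned. Uleval would need Vorash and Lunzan (B1), but Vorash is never earned. Ondeld would need Vorash and Umbyor (B4), but Vorash is never earned.

Nalhal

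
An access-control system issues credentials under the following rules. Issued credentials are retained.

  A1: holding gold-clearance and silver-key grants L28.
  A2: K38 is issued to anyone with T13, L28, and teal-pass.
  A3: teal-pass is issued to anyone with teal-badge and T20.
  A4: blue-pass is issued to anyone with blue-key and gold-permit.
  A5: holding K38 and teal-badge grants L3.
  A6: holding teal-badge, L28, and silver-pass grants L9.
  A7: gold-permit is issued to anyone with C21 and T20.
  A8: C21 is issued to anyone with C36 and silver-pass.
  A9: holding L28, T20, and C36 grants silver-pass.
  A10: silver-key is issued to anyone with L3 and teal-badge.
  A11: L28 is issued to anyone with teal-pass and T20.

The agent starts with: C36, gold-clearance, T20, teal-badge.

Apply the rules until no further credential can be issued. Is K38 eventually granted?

No

K38 would need T13, L28, and teal-pass (A2), but T13 is never granted.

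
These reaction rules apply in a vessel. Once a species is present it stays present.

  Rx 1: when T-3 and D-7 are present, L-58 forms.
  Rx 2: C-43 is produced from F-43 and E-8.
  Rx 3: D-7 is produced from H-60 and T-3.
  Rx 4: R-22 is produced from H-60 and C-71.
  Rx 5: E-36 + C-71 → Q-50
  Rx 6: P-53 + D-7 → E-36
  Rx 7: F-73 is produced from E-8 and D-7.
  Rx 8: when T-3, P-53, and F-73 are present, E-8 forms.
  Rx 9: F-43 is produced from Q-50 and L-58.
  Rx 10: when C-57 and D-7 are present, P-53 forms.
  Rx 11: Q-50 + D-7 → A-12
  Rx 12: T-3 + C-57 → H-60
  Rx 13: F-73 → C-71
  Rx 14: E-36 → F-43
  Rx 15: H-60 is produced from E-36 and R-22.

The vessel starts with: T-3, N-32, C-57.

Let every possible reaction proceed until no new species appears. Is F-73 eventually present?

No

F-73 would need E-8 and D-7 (Rx 7), but E-8 never forms.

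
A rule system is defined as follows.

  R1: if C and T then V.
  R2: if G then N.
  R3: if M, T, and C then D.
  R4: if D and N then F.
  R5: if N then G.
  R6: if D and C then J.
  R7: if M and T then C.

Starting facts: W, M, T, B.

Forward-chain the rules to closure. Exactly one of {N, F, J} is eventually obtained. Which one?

M and T hold, so C follows (R7).
M, T, and C hold, so D follows (R3).
From D and C, R6 gives J.
N would need G (R2), but G is never established. F would need D and N (R4), but N is never established.

J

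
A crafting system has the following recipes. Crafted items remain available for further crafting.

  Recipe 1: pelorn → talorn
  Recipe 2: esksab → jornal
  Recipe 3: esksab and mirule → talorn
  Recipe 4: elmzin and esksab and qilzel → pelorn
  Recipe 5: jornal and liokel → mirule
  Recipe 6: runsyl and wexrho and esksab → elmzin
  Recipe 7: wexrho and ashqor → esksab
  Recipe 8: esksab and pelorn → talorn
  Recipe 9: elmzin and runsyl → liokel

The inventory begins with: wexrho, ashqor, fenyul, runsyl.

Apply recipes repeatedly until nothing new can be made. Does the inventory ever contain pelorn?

pelorn would need elmzin, esksab, and qilzel (Recipe 4), but qilzel is never obtained.

No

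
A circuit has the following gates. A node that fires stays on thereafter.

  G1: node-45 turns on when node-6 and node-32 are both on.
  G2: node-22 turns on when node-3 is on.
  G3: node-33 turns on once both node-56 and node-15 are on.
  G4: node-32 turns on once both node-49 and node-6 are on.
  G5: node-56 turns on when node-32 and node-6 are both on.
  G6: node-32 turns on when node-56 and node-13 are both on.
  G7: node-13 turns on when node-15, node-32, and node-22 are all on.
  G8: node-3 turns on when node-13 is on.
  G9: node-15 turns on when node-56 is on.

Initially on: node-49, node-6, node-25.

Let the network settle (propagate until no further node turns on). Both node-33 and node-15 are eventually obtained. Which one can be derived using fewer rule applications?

node-15

node-15: node-49 and node-6 are on, so node-32 turns on (G4). G5: node-32 and node-6 on → node-56 on. node-56 is on, so node-15 turns on (G9). [3 rule applications]
node-33: node-49 and node-6 are on, so node-32 turns on (G4). node-32 and node-6 are on, so node-56 turns on (G5). node-56 is on, so node-15 turns on (G9). G3: node-56 and node-15 on → node-33 on. [4 rule applications]
node-15 needs fewer.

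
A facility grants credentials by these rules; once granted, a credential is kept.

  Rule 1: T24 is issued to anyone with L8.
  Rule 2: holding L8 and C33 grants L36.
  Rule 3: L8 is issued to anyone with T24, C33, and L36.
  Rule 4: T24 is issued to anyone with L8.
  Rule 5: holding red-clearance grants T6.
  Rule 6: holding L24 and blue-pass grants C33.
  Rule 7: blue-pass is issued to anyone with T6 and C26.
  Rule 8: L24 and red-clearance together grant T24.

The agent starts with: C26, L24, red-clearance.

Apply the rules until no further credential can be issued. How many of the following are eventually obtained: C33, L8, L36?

1

Holding red-clearance grants T6 (Rule 5).
Holding T6 and C26 grants blue-pass (Rule 7).
Holding L24 and blue-pass grants C33 (Rule 6).
C33: reached.
L8 would need T24, C33, and L36 (Rule 3), but L36 is never granted.
L36 would need L8 and C33 (Rule 2), but L8 is never granted.
Reached: C33 — 1 of the 3.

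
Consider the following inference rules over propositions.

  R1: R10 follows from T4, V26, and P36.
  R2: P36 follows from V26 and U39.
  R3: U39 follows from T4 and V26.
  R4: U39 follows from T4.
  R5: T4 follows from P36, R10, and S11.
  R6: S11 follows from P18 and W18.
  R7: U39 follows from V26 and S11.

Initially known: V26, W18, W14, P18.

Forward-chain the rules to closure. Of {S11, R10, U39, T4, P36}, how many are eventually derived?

3

P18 and W18 hold, so S11 follows (R6).
V26 and S11 hold, so U39 follows (R7).
V26 and U39 hold, so P36 follows (R2).
S11: reached.
R10 would need T4, V26, and P36 (R1), but T4 is never established.
U39: reached.
T4 would need P36, R10, and S11 (R5), but R10 is never established.
P36: reached.
Reached: S11, U39, and P36 — 3 of the 5.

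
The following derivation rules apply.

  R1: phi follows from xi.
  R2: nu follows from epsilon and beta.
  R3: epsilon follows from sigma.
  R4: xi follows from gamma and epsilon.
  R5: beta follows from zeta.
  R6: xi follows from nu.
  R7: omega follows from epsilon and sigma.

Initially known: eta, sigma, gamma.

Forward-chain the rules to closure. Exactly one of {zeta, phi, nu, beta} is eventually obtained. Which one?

sigma holds, so epsilon follows (R3).
gamma and epsilon hold, so xi follows (R4).
xi holds, so phi follows (R1).
No rule produces zeta, and it is not given. nu would need epsilon and beta (R2), but beta is never established. beta would need zeta (R5), but zeta is never established.

phi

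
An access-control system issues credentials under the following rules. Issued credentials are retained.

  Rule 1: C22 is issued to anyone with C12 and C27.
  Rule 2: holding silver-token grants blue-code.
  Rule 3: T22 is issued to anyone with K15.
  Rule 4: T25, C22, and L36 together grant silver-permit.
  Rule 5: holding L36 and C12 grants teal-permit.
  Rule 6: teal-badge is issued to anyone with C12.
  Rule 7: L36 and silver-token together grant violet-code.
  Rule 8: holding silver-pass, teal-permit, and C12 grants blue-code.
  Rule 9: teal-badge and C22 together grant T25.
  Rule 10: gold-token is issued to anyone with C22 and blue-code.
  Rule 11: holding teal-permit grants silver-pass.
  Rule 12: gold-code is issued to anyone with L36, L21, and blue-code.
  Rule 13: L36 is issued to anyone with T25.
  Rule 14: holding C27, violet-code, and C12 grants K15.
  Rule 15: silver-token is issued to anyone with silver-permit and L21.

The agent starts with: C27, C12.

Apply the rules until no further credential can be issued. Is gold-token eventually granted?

Holding C12 and C27 grants C22 (Rule 1).
Holding C12 grants teal-badge (Rule 6).
Holding teal-badge and C22 grants T25 (Rule 9).
Holding T25 grants L36 (Rule 13).
Holding L36 and C12 grants teal-permit (Rule 5).
Holding teal-permit grants silver-pass (Rule 11).
Holding silver-pass, teal-permit, and C12 grants blue-code (Rule 8).
Holding C22 and blue-code grants gold-token (Rule 10).

Yes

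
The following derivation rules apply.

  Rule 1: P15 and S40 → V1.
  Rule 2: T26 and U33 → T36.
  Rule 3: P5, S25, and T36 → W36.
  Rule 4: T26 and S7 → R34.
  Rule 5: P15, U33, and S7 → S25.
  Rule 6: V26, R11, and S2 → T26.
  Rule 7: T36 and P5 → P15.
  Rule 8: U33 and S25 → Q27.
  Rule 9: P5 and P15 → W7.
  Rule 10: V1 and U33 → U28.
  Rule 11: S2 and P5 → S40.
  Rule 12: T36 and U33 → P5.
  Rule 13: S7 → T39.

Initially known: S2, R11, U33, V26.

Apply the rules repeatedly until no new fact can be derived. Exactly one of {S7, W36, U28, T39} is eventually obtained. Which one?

V26, R11, and S2 hold, so T26 follows (Rule 6).
T26 and U33 hold, so T36 follows (Rule 2).
From T36 and U33, Rule 12 gives P5.
T36 and P5 hold, so P15 follows (Rule 7).
From S2 and P5, Rule 11 gives S40.
From P15 and S40, Rule 1 gives V1.
From V1 and U33, Rule 10 gives U28.
No rule produces S7, and it is not given. T39 would need S7 (Rule 13), but S7 is never established. W36 would need P5, S25, and T36 (Rule 3), but S25 is never established.

U28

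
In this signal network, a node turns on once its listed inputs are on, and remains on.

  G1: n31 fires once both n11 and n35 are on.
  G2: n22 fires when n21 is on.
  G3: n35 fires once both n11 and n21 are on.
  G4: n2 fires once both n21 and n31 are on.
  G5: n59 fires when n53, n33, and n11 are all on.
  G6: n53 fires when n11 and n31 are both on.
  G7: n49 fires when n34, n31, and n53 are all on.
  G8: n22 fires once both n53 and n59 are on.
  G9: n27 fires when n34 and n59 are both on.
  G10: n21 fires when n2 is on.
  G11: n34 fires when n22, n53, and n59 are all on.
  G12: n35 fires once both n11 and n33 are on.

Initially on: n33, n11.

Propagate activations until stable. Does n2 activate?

No

n2 would need n21 and n31 (G4), but n21 never turns on.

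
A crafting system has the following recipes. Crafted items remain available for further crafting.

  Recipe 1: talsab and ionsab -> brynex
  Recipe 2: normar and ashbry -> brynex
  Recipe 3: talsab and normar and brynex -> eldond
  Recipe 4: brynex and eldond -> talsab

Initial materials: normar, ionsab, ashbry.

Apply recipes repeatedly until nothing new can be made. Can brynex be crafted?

normar and ashbry -> brynex (Recipe 2).

Yes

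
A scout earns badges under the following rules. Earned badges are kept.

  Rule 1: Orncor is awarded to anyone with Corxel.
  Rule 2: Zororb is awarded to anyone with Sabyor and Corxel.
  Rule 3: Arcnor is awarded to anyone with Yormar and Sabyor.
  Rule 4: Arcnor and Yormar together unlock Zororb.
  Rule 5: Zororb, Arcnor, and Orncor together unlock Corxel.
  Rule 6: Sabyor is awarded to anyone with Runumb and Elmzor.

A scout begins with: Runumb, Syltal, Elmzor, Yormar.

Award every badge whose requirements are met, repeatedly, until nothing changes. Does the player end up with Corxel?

Corxel would need Zororb, Arcnor, and Orncor (Rule 5), but Orncor is never earned.

No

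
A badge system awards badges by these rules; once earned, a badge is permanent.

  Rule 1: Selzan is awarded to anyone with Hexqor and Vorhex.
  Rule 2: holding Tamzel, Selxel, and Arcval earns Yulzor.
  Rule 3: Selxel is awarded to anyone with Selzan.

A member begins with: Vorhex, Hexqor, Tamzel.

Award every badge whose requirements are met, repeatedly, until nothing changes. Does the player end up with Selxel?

Yes

With Hexqor and Vorhex, Selzan is earned (Rule 1).
With Selzan, Selxel is earned (Rule 3).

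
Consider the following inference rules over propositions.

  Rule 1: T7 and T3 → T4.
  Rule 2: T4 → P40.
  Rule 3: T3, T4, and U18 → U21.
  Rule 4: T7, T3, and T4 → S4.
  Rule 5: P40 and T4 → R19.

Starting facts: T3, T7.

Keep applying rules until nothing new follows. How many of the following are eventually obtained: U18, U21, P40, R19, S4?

From T7 and T3, Rule 1 gives T4.
From T7, T3, and T4, Rule 4 gives S4.
T4 holds, so P40 follows (Rule 2).
P40 and T4 hold, so R19 follows (Rule 5).
No rule produces U18, and it is not given.
U21 would need T3, T4, and U18 (Rule 3), but U18 is never established.
P40: reached.
R19: reached.
S4: reached.
Reached: P40, R19, and S4 — 3 of the 5.

3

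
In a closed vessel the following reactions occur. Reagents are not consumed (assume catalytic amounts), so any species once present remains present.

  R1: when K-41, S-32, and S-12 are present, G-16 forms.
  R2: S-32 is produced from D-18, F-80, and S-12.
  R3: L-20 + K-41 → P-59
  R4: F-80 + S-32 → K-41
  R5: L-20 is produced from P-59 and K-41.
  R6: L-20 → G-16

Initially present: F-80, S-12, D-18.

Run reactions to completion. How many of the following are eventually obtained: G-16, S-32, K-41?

D-18, F-80, and S-12 present → S-32 forms (R2).
F-80 and S-32 present → K-41 forms (R4).
K-41, S-32, and S-12 present → G-16 forms (R1).
G-16: reached.
S-32: reached.
K-41: reached.
All 3 are reached.

3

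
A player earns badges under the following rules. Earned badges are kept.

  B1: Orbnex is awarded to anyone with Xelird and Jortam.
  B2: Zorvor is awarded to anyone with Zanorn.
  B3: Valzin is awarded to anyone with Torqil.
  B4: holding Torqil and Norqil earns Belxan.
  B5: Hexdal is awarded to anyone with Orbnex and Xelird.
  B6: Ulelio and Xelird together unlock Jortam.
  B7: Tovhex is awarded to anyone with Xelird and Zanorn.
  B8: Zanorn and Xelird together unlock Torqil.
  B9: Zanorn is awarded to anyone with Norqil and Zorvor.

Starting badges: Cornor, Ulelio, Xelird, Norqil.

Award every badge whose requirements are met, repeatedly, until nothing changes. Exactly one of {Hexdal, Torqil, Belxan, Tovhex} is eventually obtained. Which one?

Hexdal

With Ulelio and Xelird, Jortam is earned (B6).
With Xelird and Jortam, Orbnex is earned (B1).
With Orbnex and Xelird, Hexdal is earned (B5).
Tovhex would need Xelird and Zanorn (B7), but Zanorn is never earned. Torqil would need Zanorn and Xelird (B8), but Zanorn is never earned. Belxan would need Torqil and Norqil (B4), but Torqil is never earned.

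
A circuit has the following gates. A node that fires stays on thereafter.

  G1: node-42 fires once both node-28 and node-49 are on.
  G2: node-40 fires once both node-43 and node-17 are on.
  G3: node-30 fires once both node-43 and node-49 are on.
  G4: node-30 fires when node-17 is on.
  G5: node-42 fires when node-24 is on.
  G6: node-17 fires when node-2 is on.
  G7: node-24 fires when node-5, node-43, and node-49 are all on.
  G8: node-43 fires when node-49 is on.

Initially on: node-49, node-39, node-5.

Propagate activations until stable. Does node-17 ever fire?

node-17 would need node-2 (G6), but node-2 never turns on.

No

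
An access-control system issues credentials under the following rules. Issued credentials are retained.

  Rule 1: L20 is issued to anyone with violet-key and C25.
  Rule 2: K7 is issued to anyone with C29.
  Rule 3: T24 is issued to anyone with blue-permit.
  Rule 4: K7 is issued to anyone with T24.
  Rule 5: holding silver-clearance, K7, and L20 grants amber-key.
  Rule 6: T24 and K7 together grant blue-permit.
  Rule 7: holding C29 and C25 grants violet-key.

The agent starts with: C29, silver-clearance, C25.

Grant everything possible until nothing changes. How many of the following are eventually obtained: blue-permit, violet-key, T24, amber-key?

Holding C29 and C25 grants violet-key (Rule 7).
Holding C29 grants K7 (Rule 2).
Holding violet-key and C25 grants L20 (Rule 1).
Holding silver-clearance, K7, and L20 grants amber-key (Rule 5).
blue-permit would need T24 and K7 (Rule 6), but T24 is never granted.
violet-key: reached.
T24 would need blue-permit (Rule 3), but blue-permit is never granted.
amber-key: reached.
Reached: violet-key and amber-key — 2 of the 4.

2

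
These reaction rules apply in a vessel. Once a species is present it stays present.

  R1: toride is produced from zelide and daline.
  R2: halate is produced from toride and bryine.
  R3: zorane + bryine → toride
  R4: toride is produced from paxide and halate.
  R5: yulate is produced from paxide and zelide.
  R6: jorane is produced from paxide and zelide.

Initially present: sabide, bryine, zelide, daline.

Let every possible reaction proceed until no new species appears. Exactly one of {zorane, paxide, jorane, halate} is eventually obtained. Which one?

halate

zelide and daline present → toride forms (R1).
toride and bryine present → halate forms (R2).
No rule produces zorane, and it is not given. No rule produces paxide, and it is not given. jorane would need paxide and zelide (R6), but paxide never forms.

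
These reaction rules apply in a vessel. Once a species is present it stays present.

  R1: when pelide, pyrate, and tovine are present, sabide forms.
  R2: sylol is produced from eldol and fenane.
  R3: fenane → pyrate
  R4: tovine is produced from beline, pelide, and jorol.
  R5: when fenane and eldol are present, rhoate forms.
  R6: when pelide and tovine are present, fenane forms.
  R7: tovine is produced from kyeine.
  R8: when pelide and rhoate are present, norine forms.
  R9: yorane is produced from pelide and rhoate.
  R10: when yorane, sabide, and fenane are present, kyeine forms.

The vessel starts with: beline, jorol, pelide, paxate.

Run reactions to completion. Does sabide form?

beline, pelide, and jorol present → tovine forms (R4).
pelide and tovine present → fenane forms (R6).
fenane present → pyrate forms (R3).
pelide, pyrate, and tovine present → sabide forms (R1).

Yes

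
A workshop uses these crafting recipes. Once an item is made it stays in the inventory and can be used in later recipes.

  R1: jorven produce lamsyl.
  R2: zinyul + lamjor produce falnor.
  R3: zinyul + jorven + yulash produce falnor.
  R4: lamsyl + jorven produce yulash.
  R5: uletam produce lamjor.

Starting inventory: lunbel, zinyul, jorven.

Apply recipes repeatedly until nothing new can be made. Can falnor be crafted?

jorven → lamsyl (R1).
lamsyl + jorven → yulash (R4).
zinyul + jorven + yulash → falnor (R3).

Yes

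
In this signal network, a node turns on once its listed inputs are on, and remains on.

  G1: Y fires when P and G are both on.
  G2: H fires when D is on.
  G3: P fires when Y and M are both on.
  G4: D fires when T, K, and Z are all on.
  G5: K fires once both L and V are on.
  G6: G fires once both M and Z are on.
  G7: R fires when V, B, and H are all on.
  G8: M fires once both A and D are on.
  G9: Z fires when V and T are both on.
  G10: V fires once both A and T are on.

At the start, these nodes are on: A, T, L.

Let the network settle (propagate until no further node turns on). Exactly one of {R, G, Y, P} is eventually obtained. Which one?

G

A and T are on, so V fires (G10).
G5: L and V on → K on.
G9: V and T on → Z on.
G4: T, K, and Z on → D on.
A and D are on, so M fires (G8).
M and Z are on, so G fires (G6).
P would need Y and M (G3), but Y never turns on. R would need V, B, and H (G7), but B never turns on. Y would need P and G (G1), but P never turns on.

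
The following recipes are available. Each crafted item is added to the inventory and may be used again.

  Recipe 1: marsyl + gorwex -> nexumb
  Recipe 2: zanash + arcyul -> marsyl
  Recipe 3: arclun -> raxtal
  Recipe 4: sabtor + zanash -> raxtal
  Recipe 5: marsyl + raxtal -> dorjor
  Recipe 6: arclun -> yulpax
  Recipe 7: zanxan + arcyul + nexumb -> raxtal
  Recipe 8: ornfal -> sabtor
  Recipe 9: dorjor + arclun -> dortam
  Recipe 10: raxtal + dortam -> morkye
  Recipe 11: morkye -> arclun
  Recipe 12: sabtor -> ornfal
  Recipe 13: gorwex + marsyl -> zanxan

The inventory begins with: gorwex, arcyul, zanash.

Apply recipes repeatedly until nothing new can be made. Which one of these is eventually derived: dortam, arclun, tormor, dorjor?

dorjor

zanash + arcyul -> marsyl (Recipe 2).
Using Recipe 13, gorwex and marsyl make zanxan.
Using Recipe 1, marsyl and gorwex make nexumb.
Using Recipe 7, zanxan, arcyul, and nexumb make raxtal.
marsyl + raxtal -> dorjor (Recipe 5).
dortam would need dorjor and arclun (Recipe 9), but arclun is never obtained. arclun would need morkye (Recipe 11), but morkye is never obtained. No rule produces tormor, and it is not given.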